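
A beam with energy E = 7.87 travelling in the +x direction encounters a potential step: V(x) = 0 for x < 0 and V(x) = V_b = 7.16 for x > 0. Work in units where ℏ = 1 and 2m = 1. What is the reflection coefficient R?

On each side the TISE gives plane waves with k = √(2m(E − V))/ℏ: k₁ = √(2·½·7.87) = 2.805, k₂ = √(2·½·0.71) = 0.8426.
Matching ψ and ψ′ at x = 0 gives r = (k₁ − k₂)/(k₁ + k₂), so R = r² = 0.2895 and T = 1 − R = 0.7105.

R = 0.289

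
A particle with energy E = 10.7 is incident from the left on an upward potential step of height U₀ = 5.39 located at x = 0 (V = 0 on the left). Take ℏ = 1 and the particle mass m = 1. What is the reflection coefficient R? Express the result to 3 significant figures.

R = 0.0301

On each side the TISE gives plane waves with k = √(2m(E − V))/ℏ: k₁ = √(2·1·10.7) = 4.626, k₂ = √(2·1·5.31) = 3.259.
Continuity of ψ and ψ′ at the step yields the reflection amplitude r = (k₁ − k₂)/(k₁ + k₂) = 0.1734; thus R = |r|² = 0.03007, T = 0.9699.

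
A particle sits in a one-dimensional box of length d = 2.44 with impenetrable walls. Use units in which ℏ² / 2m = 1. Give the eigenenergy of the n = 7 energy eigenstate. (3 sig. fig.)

The infinite-well eigenfunctions ψ_n = √(2/d) sin(nπx/d) vanish at both walls, giving E_n = n²π²ℏ²/(2md²).
E_7 = 7² × π² / (2 × 0.5 × 2.44²) = 81.23.

E = 81.2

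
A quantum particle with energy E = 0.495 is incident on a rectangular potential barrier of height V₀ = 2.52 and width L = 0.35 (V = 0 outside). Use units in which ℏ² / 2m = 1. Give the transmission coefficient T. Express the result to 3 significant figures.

E < V₀: inside the barrier ψ ∝ e^{±κx} with κ = √(2m(V₀ − E))/ℏ = 1.423.
κL = 0.4981, sinh(κL) = 0.5189.
The exact tunnelling result is T⁻¹ = 1 + V₀² sinh²(κL) / [4E(V₀ − E)] = 1.426, so T = 0.701.

T = 0.701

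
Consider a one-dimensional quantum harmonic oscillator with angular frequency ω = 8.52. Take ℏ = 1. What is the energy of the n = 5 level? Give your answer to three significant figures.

Using E_n = (n + ½)ℏω: E_5 = 5.5 × 8.52 = 46.86.

E = 46.9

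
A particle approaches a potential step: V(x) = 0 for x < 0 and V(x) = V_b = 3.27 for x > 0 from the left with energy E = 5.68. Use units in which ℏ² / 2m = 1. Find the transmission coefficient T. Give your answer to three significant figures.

T = 0.955

On each side the TISE gives plane waves with k = √(2m(E − V))/ℏ: k₁ = √(2·½·5.68) = 2.383, k₂ = √(2·½·2.41) = 1.552.
Matching ψ and ψ′ at x = 0 gives r = (k₁ − k₂)/(k₁ + k₂), so R = r² = 0.04457 and T = 1 − R = 0.9554.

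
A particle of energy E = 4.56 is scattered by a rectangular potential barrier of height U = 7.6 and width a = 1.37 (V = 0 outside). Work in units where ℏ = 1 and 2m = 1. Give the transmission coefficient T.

T = 0.0318

Since E < U the interior solution is evanescent with decay constant κ = √(2m(U − E))/ℏ = 1.744.
κa = 2.389, sinh(κa) = 5.404.
The exact tunnelling result is T⁻¹ = 1 + U² sinh²(κa) / [4E(U − E)] = 31.42, so T = 0.0318.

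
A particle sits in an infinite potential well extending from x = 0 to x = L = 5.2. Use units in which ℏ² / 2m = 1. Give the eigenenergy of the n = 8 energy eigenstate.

Requiring ψ(0) = ψ(L) = 0 quantises k = nπ/L, hence E_n = ℏ²k²/2m = n²π²ℏ²/(2mL²).
E_8 = 8² × π² / (2 × 0.5 × 5.2²) = 23.36.

E = 23.4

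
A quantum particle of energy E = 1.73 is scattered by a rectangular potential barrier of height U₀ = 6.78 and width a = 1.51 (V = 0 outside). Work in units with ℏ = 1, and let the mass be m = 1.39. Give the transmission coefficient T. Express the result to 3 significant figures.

E < U₀: inside the barrier ψ ∝ e^{±κx} with κ = √(2m(U₀ − E))/ℏ = 3.747.
κa = 5.658, sinh(κa) = 143.3.
Matching ψ, ψ′ at both faces gives T = [1 + U₀² sinh²(κa) / (4E(U₀ − E))]⁻¹ = 1/26990 = 0.0000370.

T = 0.0000370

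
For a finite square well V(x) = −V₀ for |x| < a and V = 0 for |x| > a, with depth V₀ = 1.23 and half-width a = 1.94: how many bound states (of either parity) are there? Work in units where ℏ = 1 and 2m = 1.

The dimensionless depth is z₀ = a√(2mV₀)/ℏ = 1.94 × √(1.230) = 2.152.
The even/odd transcendental equations gain one root per π/2 in z₀, giving N = 1 + ⌊2z₀/π⌋ = 1 + ⌊1.370⌋ = 2.

N = 2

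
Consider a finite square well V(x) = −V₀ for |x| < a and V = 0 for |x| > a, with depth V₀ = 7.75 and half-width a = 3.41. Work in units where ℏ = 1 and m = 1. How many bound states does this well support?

N = 9

Define the well-strength parameter z₀ = (a/ℏ)√(2mV₀) = 3.41 × √(2·1·7.75) = 13.43.
The even/odd transcendental equations gain one root per π/2 in z₀, giving N = 1 + ⌊2z₀/π⌋ = 1 + ⌊8.547⌋ = 9.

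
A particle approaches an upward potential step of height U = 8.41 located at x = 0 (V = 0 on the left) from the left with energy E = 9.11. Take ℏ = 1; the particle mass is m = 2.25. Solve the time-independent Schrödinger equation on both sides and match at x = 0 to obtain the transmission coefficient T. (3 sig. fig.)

T = 0.680

On each side the TISE gives plane waves with k = √(2m(E − V))/ℏ: k₁ = √(2·2.25·9.11) = 6.403, k₂ = √(2·2.25·0.7) = 1.775.
Matching ψ and ψ′ at x = 0 gives r = (k₁ − k₂)/(k₁ + k₂), so R = r² = 0.3203 and T = 1 − R = 0.6797.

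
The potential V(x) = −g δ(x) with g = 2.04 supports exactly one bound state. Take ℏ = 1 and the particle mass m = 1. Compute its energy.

For x ≠ 0 the bound state is ψ ∝ e^{−κ|x|}; integrating the TISE across the delta gives the cusp condition 2κ = 2mg/ℏ², so κ = 2.040.
Then E = −ℏ²κ²/(2m) = −mg²/(2ℏ²) = -2.081.

E = -2.08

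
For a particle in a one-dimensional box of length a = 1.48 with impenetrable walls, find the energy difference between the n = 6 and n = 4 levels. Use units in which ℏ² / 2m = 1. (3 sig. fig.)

E_n = n²π²ℏ²/(2ma²), so ΔE = (6² − 4²) π²ℏ²/(2ma²).
ΔE = 20 × π² / (2 × 0.5 × 1.48²) = 90.12.

ΔE = 90.1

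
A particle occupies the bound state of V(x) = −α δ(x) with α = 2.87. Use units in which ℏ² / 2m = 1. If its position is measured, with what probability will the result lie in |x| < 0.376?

The normalised bound state is ψ = √κ e^{−κ|x|} with κ = mα/ℏ² = 1.435.
P(|x| < d) = ∫_{−d}^{d} κ e^{−2κ|x|} dx = 1 − e^{−2κd} = 1 − e^{−1.079} = 0.6601.

P = 0.660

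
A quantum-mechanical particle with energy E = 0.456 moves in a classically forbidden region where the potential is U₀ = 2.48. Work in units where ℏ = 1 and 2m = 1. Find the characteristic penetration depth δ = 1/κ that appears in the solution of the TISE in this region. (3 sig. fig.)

Since E < U₀ the TISE in this region is ψ'' = κ²ψ with κ = √(2m(U₀ − E))/ℏ.
κ = √(2 × 0.5 × 2.024) = 1.423. The penetration depth is δ = 1/κ = 0.703.

δ = 0.703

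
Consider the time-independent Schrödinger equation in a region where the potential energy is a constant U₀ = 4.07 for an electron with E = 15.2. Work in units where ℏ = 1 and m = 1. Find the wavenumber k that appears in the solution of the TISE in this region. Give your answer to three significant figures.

k = 4.72

With E > U₀ the solution is oscillatory, ψ ∝ e^{±ikx} with k = √(2m(E − U₀))/ℏ.
k = √(2 × 1 × 11.13) = 4.718.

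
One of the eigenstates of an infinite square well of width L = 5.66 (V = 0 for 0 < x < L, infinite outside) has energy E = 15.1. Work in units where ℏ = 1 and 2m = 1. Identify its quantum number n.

From E_n = n²π²ℏ²/(2mL²) invert to n = √(2mL²E)/(πℏ).
n = (5.66/π) × √(2 × 0.5 × 15.1) = 7.001 → n = 7.

n = 7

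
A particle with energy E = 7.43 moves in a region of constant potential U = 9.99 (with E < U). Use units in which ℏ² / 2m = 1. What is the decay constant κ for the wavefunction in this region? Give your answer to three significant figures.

Since E < U the TISE in this region is ψ'' = κ²ψ with κ = √(2m(U − E))/ℏ.
κ = √(2 × 0.5 × 2.56) = 1.600.

κ = 1.60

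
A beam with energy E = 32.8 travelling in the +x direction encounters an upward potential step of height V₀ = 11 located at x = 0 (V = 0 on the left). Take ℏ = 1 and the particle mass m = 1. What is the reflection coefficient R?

The wavenumbers are k₁ = √(2mE)/ℏ = 8.099 on the left and k₂ = √(2m(E − V₀))/ℏ = 6.603 on the right.
Continuity of ψ and ψ′ at the step yields the reflection amplitude r = (k₁ − k₂)/(k₁ + k₂) = 0.1018; thus R = |r|² = 0.01036, T = 0.9896.

R = 0.0104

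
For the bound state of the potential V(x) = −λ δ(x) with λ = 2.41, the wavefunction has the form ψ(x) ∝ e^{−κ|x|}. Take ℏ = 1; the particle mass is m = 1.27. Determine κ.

κ = 3.06

Integrate −(ℏ²/2m)ψ'' − λδ(x)ψ = Eψ from −ε to +ε: the ψ'' term gives ψ'(0⁺) − ψ'(0⁻) and the δ term gives −(2mλ/ℏ²)ψ(0).
With ψ ∝ e^{−κ|x|} this yields −2κ = −2mλ/ℏ², so κ = mλ/ℏ² = 3.061.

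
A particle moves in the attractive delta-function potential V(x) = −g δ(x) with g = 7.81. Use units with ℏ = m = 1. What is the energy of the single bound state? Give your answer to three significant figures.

For x ≠ 0 the bound state is ψ ∝ e^{−κ|x|}; integrating the TISE across the delta gives the cusp condition 2κ = 2mg/ℏ², so κ = 7.810.
Then E = −ℏ²κ²/(2m) = −mg²/(2ℏ²) = -30.50.

E = -30.5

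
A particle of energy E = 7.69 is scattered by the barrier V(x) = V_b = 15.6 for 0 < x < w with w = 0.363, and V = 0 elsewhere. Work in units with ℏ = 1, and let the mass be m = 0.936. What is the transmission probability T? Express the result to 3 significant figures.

Since E < V_b the interior solution is evanescent with decay constant κ = √(2m(V_b − E))/ℏ = 3.848.
κw = 1.397, sinh(κw) = 1.898.
The exact tunnelling result is T⁻¹ = 1 + V_b² sinh²(κw) / [4E(V_b − E)] = 4.601, so T = 0.217.

T = 0.217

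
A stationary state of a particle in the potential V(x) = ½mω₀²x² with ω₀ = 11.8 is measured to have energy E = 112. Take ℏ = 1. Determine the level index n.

Invert E_n = (n + ½)ℏω₀: n = E/ℏω₀ − ½ = 8.992, so n = 9.

n = 9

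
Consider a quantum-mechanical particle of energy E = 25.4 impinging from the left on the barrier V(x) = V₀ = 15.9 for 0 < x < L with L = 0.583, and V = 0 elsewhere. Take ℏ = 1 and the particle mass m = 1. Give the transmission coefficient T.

E > V₀: inside the barrier k₂ = √(2m(E − V₀))/ℏ = 4.359, k₂L = 2.541.
Matching at both interfaces gives T⁻¹ = 1 + V₀² sin²(k₂L) / [4E(E − V₀)] = 1.084, hence T = 0.923.

T = 0.923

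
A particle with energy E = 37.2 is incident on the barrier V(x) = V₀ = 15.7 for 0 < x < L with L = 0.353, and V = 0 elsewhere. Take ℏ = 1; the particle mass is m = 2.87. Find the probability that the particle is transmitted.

T = 0.963

E > V₀: inside the barrier k₂ = √(2m(E − V₀))/ℏ = 11.11, k₂L = 3.921.
Matching at both interfaces gives T⁻¹ = 1 + V₀² sin²(k₂L) / [4E(E − V₀)] = 1.038, hence T = 0.963.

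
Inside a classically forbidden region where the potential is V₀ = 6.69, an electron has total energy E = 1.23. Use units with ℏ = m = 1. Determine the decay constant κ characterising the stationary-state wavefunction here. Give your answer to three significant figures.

κ = 3.30

Since E < V₀ the TISE in this region is ψ'' = κ²ψ with κ = √(2m(V₀ − E))/ℏ.
κ = √(2 × 1 × 5.46) = 3.305.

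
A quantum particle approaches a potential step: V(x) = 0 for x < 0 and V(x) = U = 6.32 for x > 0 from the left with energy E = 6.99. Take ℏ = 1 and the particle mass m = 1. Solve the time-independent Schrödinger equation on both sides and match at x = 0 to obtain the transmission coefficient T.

The wavenumbers are k₁ = √(2mE)/ℏ = 3.739 on the left and k₂ = √(2m(E − U))/ℏ = 1.158 on the right.
Continuity of ψ and ψ′ at the step yields the reflection amplitude r = (k₁ − k₂)/(k₁ + k₂) = 0.5272; thus R = |r|² = 0.2779, T = 0.7221.

T = 0.722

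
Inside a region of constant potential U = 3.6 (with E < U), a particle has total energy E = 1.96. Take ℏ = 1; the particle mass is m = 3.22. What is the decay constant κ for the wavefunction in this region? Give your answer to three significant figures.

Since E < U the TISE in this region is ψ'' = κ²ψ with κ = √(2m(U − E))/ℏ.
κ = √(2 × 3.22 × 1.64) = 3.250.

κ = 3.25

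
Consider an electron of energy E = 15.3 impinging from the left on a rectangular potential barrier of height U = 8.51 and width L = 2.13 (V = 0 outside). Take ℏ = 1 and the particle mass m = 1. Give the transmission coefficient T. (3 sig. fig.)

Above the barrier the interior wavenumber is k₂ = √(2m(E − U))/ℏ = 3.685, giving phase k₂L = 7.849.
T = [1 + U² sin²(k₂L) / (4E(E − U))]⁻¹ = 1/1.174 = 0.852.

T = 0.852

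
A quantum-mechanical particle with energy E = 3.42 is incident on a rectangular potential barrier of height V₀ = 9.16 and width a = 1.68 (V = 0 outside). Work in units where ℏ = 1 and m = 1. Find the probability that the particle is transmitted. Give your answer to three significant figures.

T = 0.0000426

Since E < V₀ the interior solution is evanescent with decay constant κ = √(2m(V₀ − E))/ℏ = 3.388.
κa = 5.692, sinh(κa) = 148.3.
Matching ψ, ψ′ at both faces gives T = [1 + V₀² sinh²(κa) / (4E(V₀ − E))]⁻¹ = 1/23490 = 0.0000426.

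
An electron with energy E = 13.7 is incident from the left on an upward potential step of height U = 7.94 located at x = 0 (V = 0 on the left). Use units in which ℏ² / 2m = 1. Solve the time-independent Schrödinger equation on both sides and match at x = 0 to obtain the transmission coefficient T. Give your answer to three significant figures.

On each side the TISE gives plane waves with k = √(2m(E − V))/ℏ: k₁ = √(2·½·13.7) = 3.701, k₂ = √(2·½·5.76) = 2.400.
Matching ψ and ψ′ at x = 0 gives r = (k₁ − k₂)/(k₁ + k₂), so R = r² = 0.04549 and T = 1 − R = 0.9545.

T = 0.955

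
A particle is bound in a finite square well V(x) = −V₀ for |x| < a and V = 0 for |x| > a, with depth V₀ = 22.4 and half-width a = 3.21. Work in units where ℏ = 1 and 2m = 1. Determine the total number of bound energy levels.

N = 10

The dimensionless depth is z₀ = a√(2mV₀)/ℏ = 3.21 × √(22.40) = 15.19.
The even/odd transcendental equations gain one root per π/2 in z₀, giving N = 1 + ⌊2z₀/π⌋ = 1 + ⌊9.672⌋ = 10.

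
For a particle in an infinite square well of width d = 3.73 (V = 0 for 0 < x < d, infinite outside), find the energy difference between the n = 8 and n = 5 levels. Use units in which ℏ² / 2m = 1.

E_n = n²π²ℏ²/(2md²), so ΔE = (8² − 5²) π²ℏ²/(2md²).
ΔE = 39 × π² / (2 × 0.5 × 3.73²) = 27.67.

ΔE = 27.7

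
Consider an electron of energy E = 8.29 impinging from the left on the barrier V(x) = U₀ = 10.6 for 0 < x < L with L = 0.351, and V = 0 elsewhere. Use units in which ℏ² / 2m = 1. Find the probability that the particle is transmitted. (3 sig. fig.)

Since E < U₀ the interior solution is evanescent with decay constant κ = √(2m(U₀ − E))/ℏ = 1.520.
κL = 0.5335, sinh(κL) = 0.5591.
The exact tunnelling result is T⁻¹ = 1 + U₀² sinh²(κL) / [4E(U₀ − E)] = 1.459, so T = 0.686.

T = 0.686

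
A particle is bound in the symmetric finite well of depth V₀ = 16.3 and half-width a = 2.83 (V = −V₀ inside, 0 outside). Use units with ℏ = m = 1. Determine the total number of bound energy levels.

The dimensionless depth is z₀ = a√(2mV₀)/ℏ = 2.83 × √(32.60) = 16.16.
A new bound state (alternating even/odd) appears each time z₀ passes a multiple of π/2, so N = ⌊2z₀/π⌋ + 1 = ⌊10.29⌋ + 1 = 11.

N = 11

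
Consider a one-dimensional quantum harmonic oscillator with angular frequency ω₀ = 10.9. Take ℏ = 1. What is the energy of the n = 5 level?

Using E_n = (n + ½)ℏω₀: E_5 = 5.5 × 10.9 = 59.95.

E = 60.0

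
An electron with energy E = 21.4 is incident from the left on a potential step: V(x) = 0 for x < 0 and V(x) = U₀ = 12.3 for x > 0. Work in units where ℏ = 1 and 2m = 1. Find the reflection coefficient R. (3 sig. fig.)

On each side the TISE gives plane waves with k = √(2m(E − V))/ℏ: k₁ = √(2·½·21.4) = 4.626, k₂ = √(2·½·9.1) = 3.017.
Continuity of ψ and ψ′ at the step yields the reflection amplitude r = (k₁ − k₂)/(k₁ + k₂) = 0.2106; thus R = |r|² = 0.04434, T = 0.9557.

R = 0.0443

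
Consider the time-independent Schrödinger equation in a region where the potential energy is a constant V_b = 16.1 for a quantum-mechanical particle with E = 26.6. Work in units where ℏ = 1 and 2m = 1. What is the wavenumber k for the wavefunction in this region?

With E > V_b the solution is oscillatory, ψ ∝ e^{±ikx} with k = √(2m(E − V_b))/ℏ.
k = √(2 × 0.5 × 10.5) = 3.240.

k = 3.24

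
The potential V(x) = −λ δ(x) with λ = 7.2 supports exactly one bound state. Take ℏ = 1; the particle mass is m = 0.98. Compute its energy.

E = -25.4

For x ≠ 0 the bound state is ψ ∝ e^{−κ|x|}; integrating the TISE across the delta gives the cusp condition 2κ = 2mλ/ℏ², so κ = 7.056.
Then E = −ℏ²κ²/(2m) = −mλ²/(2ℏ²) = -25.40.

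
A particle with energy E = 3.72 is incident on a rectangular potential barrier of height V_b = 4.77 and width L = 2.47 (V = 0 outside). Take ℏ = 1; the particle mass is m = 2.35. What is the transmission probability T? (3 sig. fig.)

T = 0.0000471

E < V_b: inside the barrier ψ ∝ e^{±κx} with κ = √(2m(V_b − E))/ℏ = 2.221.
κL = 5.487, sinh(κL) = 120.8.
The exact tunnelling result is T⁻¹ = 1 + V_b² sinh²(κL) / [4E(V_b − E)] = 21240, so T = 0.0000471.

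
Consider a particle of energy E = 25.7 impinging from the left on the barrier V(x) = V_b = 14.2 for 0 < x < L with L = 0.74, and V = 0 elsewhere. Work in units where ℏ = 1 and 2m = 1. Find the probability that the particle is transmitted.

T = 0.944

E > V_b: inside the barrier k₂ = √(2m(E − V_b))/ℏ = 3.391, k₂L = 2.509.
T = [1 + V_b² sin²(k₂L) / (4E(E − V_b))]⁻¹ = 1/1.060 = 0.944.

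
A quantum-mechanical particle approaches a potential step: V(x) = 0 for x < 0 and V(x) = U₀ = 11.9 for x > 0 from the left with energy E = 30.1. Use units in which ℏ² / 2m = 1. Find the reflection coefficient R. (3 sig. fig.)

On each side the TISE gives plane waves with k = √(2m(E − V))/ℏ: k₁ = √(2·½·30.1) = 5.486, k₂ = √(2·½·18.2) = 4.266.
Matching ψ and ψ′ at x = 0 gives r = (k₁ − k₂)/(k₁ + k₂), so R = r² = 0.01565 and T = 1 − R = 0.9843.

R = 0.0157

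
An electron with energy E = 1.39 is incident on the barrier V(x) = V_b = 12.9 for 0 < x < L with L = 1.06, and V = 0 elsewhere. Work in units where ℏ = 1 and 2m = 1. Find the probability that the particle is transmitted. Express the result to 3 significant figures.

Since E < V_b the interior solution is evanescent with decay constant κ = √(2m(V_b − E))/ℏ = 3.393.
κL = 3.596, sinh(κL) = 18.22.
Matching ψ, ψ′ at both faces gives T = [1 + V_b² sinh²(κL) / (4E(V_b − E))]⁻¹ = 1/863.8 = 0.00116.

T = 0.00116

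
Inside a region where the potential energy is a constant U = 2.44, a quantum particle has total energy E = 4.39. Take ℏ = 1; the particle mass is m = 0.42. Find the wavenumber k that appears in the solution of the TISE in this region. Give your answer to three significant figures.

k = 1.28

With E > U the solution is oscillatory, ψ ∝ e^{±ikx} with k = √(2m(E − U))/ℏ.
k = √(2 × 0.42 × 1.95) = 1.280.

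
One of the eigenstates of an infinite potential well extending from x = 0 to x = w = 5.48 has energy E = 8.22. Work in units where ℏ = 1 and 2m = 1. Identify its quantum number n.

From E_n = n²π²ℏ²/(2mw²) invert to n = √(2mw²E)/(πℏ).
n = (5.48/π) × √(2 × 0.5 × 8.22) = 5.001 → n = 5.

n = 5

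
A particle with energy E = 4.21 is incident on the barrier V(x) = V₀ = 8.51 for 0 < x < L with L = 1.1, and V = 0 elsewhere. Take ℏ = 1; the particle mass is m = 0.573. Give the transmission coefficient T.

T = 0.0298

E < V₀: inside the barrier ψ ∝ e^{±κx} with κ = √(2m(V₀ − E))/ℏ = 2.220.
κL = 2.442, sinh(κL) = 5.704.
Matching ψ, ψ′ at both faces gives T = [1 + V₀² sinh²(κL) / (4E(V₀ − E))]⁻¹ = 1/33.54 = 0.0298.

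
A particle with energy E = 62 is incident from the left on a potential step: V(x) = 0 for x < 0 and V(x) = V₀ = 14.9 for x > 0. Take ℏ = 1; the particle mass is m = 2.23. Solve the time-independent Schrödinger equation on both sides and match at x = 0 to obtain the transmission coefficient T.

The wavenumbers are k₁ = √(2mE)/ℏ = 16.63 on the left and k₂ = √(2m(E − V₀))/ℏ = 14.49 on the right.
Matching ψ and ψ′ at x = 0 gives r = (k₁ − k₂)/(k₁ + k₂), so R = r² = 0.004707 and T = 1 − R = 0.9953.

T = 0.995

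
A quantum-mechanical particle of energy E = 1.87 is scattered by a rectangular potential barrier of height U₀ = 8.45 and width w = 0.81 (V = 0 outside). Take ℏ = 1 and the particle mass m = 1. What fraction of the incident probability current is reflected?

R = 0.992

Since E < U₀ the interior solution is evanescent with decay constant κ = √(2m(U₀ − E))/ℏ = 3.628.
κw = 2.938, sinh(κw) = 9.416.
Matching ψ, ψ′ at both faces gives T = [1 + U₀² sinh²(κw) / (4E(U₀ − E))]⁻¹ = 1/129.6 = 0.00771.
R = 1 − T = 0.992.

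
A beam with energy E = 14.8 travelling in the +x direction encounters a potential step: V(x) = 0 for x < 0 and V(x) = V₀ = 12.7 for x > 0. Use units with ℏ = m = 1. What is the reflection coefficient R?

R = 0.205

On each side the TISE gives plane waves with k = √(2m(E − V))/ℏ: k₁ = √(2·1·14.8) = 5.441, k₂ = √(2·1·2.1) = 2.049.
Matching ψ and ψ′ at x = 0 gives r = (k₁ − k₂)/(k₁ + k₂), so R = r² = 0.2050 and T = 1 − R = 0.7950.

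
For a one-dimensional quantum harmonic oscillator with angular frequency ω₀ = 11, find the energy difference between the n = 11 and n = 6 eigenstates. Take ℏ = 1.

E_n = ℏω₀(n + ½), so ΔE = (11 − 6) ℏω₀ = 5 × 11 = 55.00.

ΔE = 55.0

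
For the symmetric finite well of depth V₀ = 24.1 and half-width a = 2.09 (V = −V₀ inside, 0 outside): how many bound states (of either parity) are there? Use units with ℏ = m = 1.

N = 10

The dimensionless depth is z₀ = a√(2mV₀)/ℏ = 2.09 × √(48.20) = 14.51.
The even/odd transcendental equations gain one root per π/2 in z₀, giving N = 1 + ⌊2z₀/π⌋ = 1 + ⌊9.237⌋ = 10.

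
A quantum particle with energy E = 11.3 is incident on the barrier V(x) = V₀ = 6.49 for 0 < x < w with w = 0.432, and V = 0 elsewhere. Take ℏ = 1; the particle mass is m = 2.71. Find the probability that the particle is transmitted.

E > V₀: inside the barrier k₂ = √(2m(E − V₀))/ℏ = 5.106, k₂w = 2.206.
Matching at both interfaces gives T⁻¹ = 1 + V₀² sin²(k₂w) / [4E(E − V₀)] = 1.126, hence T = 0.888.

T = 0.888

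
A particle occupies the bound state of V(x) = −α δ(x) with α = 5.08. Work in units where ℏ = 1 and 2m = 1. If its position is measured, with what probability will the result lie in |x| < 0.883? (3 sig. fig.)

The normalised bound state is ψ = √κ e^{−κ|x|} with κ = mα/ℏ² = 2.540.
P(|x| < d) = ∫_{−d}^{d} κ e^{−2κ|x|} dx = 1 − e^{−2κd} = 1 − e^{−4.486} = 0.9887.

P = 0.989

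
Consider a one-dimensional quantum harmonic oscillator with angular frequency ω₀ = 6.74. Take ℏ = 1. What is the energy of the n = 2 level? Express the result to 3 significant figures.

E = 16.9

The oscillator eigenvalues are E_n = ℏω₀(n + ½), so E_2 = 6.74 × 2.5 = 16.85.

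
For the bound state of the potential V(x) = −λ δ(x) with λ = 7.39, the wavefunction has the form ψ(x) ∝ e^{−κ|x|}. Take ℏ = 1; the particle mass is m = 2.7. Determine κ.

Integrating the TISE across x = 0 gives the cusp condition ψ'(0⁺) − ψ'(0⁻) = −(2mλ/ℏ²)ψ(0).
With ψ ∝ e^{−κ|x|} this yields −2κ = −2mλ/ℏ², so κ = mλ/ℏ² = 19.95.

κ = 20.0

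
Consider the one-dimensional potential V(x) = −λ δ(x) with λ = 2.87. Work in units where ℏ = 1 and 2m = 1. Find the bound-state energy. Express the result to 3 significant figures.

For x ≠ 0 the bound state is ψ ∝ e^{−κ|x|}; integrating the TISE across the delta gives the cusp condition 2κ = 2mλ/ℏ², so κ = 1.435.
Then E = −ℏ²κ²/(2m) = −mλ²/(2ℏ²) = -2.059.

E = -2.06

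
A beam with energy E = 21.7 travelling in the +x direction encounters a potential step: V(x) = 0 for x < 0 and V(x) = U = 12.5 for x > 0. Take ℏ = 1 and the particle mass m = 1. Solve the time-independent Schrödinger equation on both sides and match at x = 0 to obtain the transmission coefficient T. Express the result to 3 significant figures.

On each side the TISE gives plane waves with k = √(2m(E − V))/ℏ: k₁ = √(2·1·21.7) = 6.588, k₂ = √(2·1·9.2) = 4.290.
Continuity of ψ and ψ′ at the step yields the reflection amplitude r = (k₁ − k₂)/(k₁ + k₂) = 0.2113; thus R = |r|² = 0.04465, T = 0.9554.

T = 0.955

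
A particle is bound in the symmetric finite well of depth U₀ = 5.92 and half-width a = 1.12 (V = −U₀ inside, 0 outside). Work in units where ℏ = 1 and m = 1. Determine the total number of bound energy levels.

The dimensionless depth is z₀ = a√(2mU₀)/ℏ = 1.12 × √(11.84) = 3.854.
The even/odd transcendental equations gain one root per π/2 in z₀, giving N = 1 + ⌊2z₀/π⌋ = 1 + ⌊2.453⌋ = 3.

N = 3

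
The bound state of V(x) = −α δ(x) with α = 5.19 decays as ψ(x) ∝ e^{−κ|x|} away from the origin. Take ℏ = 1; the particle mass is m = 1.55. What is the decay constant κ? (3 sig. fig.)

Integrate −(ℏ²/2m)ψ'' − αδ(x)ψ = Eψ from −ε to +ε: the ψ'' term gives ψ'(0⁺) − ψ'(0⁻) and the δ term gives −(2mα/ℏ²)ψ(0).
With ψ ∝ e^{−κ|x|} this yields −2κ = −2mα/ℏ², so κ = mα/ℏ² = 8.045.

κ = 8.04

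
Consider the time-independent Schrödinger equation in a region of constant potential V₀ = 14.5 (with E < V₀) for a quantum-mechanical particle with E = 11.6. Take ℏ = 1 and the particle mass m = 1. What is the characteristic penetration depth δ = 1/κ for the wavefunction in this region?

Since E < V₀ the TISE in this region is ψ'' = κ²ψ with κ = √(2m(V₀ − E))/ℏ.
κ = √(2 × 1 × 2.9) = 2.408. The penetration depth is δ = 1/κ = 0.415.

δ = 0.415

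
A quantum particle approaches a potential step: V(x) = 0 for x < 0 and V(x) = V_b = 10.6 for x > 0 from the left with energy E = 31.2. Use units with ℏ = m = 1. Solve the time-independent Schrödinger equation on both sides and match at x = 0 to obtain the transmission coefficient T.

T = 0.989

The wavenumbers are k₁ = √(2mE)/ℏ = 7.899 on the left and k₂ = √(2m(E − V_b))/ℏ = 6.419 on the right.
Matching ψ and ψ′ at x = 0 gives r = (k₁ − k₂)/(k₁ + k₂), so R = r² = 0.01069 and T = 1 − R = 0.9893.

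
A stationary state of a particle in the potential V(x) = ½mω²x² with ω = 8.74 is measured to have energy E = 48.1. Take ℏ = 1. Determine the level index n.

n = 5

E_n = ℏω(n + ½) ⇒ n = E/(ℏω) − ½ = 48.1/8.74 − 0.5 = 5.003 → n = 5.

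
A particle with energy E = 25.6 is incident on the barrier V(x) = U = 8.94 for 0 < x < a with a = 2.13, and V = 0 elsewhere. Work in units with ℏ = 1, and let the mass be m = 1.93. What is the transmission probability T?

T = 0.957

Above the barrier the interior wavenumber is k₂ = √(2m(E − U))/ℏ = 8.019, giving phase k₂a = 17.08.
Matching at both interfaces gives T⁻¹ = 1 + U² sin²(k₂a) / [4E(E − U)] = 1.045, hence T = 0.957.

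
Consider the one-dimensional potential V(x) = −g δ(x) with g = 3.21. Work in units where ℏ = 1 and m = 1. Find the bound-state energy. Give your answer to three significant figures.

E = -5.15

The bound state is ψ(x) = √κ e^{−κ|x|}. The derivative jump ψ'(0⁺) − ψ'(0⁻) = −(2mg/ℏ²)ψ(0) fixes κ = mg/ℏ² = 3.210.
Then E = −ℏ²κ²/(2m) = −mg²/(2ℏ²) = -5.152.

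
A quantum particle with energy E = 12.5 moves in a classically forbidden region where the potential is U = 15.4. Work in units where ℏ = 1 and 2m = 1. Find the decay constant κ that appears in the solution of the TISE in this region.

κ = 1.70

Since E < U the TISE in this region is ψ'' = κ²ψ with κ = √(2m(U − E))/ℏ.
κ = √(2 × 0.5 × 2.9) = 1.703.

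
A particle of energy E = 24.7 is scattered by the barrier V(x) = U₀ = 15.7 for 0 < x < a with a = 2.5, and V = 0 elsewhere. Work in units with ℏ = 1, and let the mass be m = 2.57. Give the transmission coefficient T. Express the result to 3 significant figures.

T = 0.796

Above the barrier the interior wavenumber is k₂ = √(2m(E − U₀))/ℏ = 6.801, giving phase k₂a = 17.00.
T = [1 + U₀² sin²(k₂a) / (4E(E − U₀))]⁻¹ = 1/1.257 = 0.796.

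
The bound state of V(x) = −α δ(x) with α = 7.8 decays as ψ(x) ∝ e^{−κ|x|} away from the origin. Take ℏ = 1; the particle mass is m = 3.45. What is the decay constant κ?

Integrating the TISE across x = 0 gives the cusp condition ψ'(0⁺) − ψ'(0⁻) = −(2mα/ℏ²)ψ(0).
With ψ ∝ e^{−κ|x|} this yields −2κ = −2mα/ℏ², so κ = mα/ℏ² = 26.91.

κ = 26.9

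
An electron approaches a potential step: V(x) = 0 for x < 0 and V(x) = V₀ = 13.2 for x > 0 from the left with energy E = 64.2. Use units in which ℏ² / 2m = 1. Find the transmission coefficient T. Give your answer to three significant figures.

T = 0.997

The wavenumbers are k₁ = √(2mE)/ℏ = 8.012 on the left and k₂ = √(2m(E − V₀))/ℏ = 7.141 on the right.
Continuity of ψ and ψ′ at the step yields the reflection amplitude r = (k₁ − k₂)/(k₁ + k₂) = 0.05748; thus R = |r|² = 0.003304, T = 0.9967.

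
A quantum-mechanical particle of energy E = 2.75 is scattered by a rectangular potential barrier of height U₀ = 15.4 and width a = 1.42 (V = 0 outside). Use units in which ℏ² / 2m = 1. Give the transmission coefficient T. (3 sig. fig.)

Since E < U₀ the interior solution is evanescent with decay constant κ = √(2m(U₀ − E))/ℏ = 3.557.
κa = 5.050, sinh(κa) = 78.05.
Matching ψ, ψ′ at both faces gives T = [1 + U₀² sinh²(κa) / (4E(U₀ − E))]⁻¹ = 1/10380 = 0.0000963.

T = 0.0000963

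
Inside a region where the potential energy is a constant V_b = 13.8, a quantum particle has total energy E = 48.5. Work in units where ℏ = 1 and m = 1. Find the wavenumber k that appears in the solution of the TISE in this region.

k = 8.33

With E > V_b the solution is oscillatory, ψ ∝ e^{±ikx} with k = √(2m(E − V_b))/ℏ.
k = √(2 × 1 × 34.7) = 8.331.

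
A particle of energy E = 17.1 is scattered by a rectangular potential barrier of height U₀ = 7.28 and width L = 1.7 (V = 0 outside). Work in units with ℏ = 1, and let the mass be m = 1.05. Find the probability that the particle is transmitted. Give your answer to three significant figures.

T = 0.928

Above the barrier the interior wavenumber is k₂ = √(2m(E − U₀))/ℏ = 4.541, giving phase k₂L = 7.720.
T = [1 + U₀² sin²(k₂L) / (4E(E − U₀))]⁻¹ = 1/1.077 = 0.928.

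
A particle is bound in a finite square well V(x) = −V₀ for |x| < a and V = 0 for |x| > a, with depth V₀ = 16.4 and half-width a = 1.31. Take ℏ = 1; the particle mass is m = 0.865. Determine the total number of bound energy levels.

N = 5

Define the well-strength parameter z₀ = (a/ℏ)√(2mV₀) = 1.31 × √(2·0.865·16.4) = 6.978.
A new bound state (alternating even/odd) appears each time z₀ passes a multiple of π/2, so N = ⌊2z₀/π⌋ + 1 = ⌊4.442⌋ + 1 = 5.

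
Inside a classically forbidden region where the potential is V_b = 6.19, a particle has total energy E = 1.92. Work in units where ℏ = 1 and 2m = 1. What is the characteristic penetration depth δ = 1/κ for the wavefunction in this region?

Since E < V_b the TISE in this region is ψ'' = κ²ψ with κ = √(2m(V_b − E))/ℏ.
κ = √(2 × 0.5 × 4.27) = 2.066. The penetration depth is δ = 1/κ = 0.484.

δ = 0.484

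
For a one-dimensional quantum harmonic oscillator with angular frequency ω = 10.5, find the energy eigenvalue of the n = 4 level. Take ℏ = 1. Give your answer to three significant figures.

E = 47.3

Using E_n = (n + ½)ℏω: E_4 = 4.5 × 10.5 = 47.25.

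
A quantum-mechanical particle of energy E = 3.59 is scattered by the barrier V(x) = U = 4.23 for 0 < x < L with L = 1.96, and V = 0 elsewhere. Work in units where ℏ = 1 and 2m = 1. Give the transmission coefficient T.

T = 0.0889

E < U: inside the barrier ψ ∝ e^{±κx} with κ = √(2m(U − E))/ℏ = 0.8000.
κL = 1.568, sinh(κL) = 2.294.
The exact tunnelling result is T⁻¹ = 1 + U² sinh²(κL) / [4E(U − E)] = 11.25, so T = 0.0889.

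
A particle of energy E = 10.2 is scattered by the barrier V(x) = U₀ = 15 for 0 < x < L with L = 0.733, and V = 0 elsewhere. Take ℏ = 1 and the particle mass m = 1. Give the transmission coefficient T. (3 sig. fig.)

T = 0.0365

Since E < U₀ the interior solution is evanescent with decay constant κ = √(2m(U₀ − E))/ℏ = 3.098.
κL = 2.271, sinh(κL) = 4.794.
Matching ψ, ψ′ at both faces gives T = [1 + U₀² sinh²(κL) / (4E(U₀ − E))]⁻¹ = 1/27.40 = 0.0365.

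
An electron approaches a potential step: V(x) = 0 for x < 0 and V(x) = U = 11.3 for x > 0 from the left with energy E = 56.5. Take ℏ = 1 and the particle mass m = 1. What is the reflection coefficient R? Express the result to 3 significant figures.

The wavenumbers are k₁ = √(2mE)/ℏ = 10.63 on the left and k₂ = √(2m(E − U))/ℏ = 9.508 on the right.
Continuity of ψ and ψ′ at the step yields the reflection amplitude r = (k₁ − k₂)/(k₁ + k₂) = 0.05573; thus R = |r|² = 0.003106, T = 0.9969.

R = 0.00311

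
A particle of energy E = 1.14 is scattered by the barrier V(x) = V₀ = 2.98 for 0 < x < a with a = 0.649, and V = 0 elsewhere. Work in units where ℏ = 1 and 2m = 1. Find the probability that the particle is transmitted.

T = 0.487

Since E < V₀ the interior solution is evanescent with decay constant κ = √(2m(V₀ − E))/ℏ = 1.356.
κa = 0.8803, sinh(κa) = 0.9985.
Matching ψ, ψ′ at both faces gives T = [1 + V₀² sinh²(κa) / (4E(V₀ − E))]⁻¹ = 1/2.055 = 0.487.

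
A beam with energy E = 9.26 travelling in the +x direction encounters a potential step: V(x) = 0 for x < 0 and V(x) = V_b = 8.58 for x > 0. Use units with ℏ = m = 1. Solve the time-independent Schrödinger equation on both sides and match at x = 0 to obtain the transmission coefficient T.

On each side the TISE gives plane waves with k = √(2m(E − V))/ℏ: k₁ = √(2·1·9.26) = 4.303, k₂ = √(2·1·0.68) = 1.166.
Continuity of ψ and ψ′ at the step yields the reflection amplitude r = (k₁ − k₂)/(k₁ + k₂) = 0.5736; thus R = |r|² = 0.3290, T = 0.6710.

T = 0.671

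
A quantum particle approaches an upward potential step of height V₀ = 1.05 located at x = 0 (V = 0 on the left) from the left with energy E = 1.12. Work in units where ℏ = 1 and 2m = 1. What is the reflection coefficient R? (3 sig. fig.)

The wavenumbers are k₁ = √(2mE)/ℏ = 1.058 on the left and k₂ = √(2m(E − V₀))/ℏ = 0.2646 on the right.
Matching ψ and ψ′ at x = 0 gives r = (k₁ − k₂)/(k₁ + k₂), so R = r² = 0.3600 and T = 1 − R = 0.6400.

R = 0.360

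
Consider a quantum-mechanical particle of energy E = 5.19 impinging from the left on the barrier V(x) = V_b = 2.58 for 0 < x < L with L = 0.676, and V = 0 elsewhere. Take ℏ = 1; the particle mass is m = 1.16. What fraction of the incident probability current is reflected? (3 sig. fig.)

R = 0.109

Above the barrier the interior wavenumber is k₂ = √(2m(E − V_b))/ℏ = 2.461, giving phase k₂L = 1.663.
Matching at both interfaces gives T⁻¹ = 1 + V_b² sin²(k₂L) / [4E(E − V_b)] = 1.122, hence T = 0.891.
R = 1 − T = 0.109.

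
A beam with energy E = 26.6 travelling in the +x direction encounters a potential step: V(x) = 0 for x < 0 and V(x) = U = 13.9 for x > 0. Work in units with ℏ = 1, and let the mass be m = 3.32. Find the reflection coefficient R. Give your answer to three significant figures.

R = 0.0334

The wavenumbers are k₁ = √(2mE)/ℏ = 13.29 on the left and k₂ = √(2m(E − U))/ℏ = 9.183 on the right.
Continuity of ψ and ψ′ at the step yields the reflection amplitude r = (k₁ − k₂)/(k₁ + k₂) = 0.1828; thus R = |r|² = 0.03340, T = 0.9666.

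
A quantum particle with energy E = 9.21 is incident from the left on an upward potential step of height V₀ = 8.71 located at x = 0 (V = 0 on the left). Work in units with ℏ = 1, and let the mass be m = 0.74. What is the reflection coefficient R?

The wavenumbers are k₁ = √(2mE)/ℏ = 3.692 on the left and k₂ = √(2m(E − V₀))/ℏ = 0.8602 on the right.
Continuity of ψ and ψ′ at the step yields the reflection amplitude r = (k₁ − k₂)/(k₁ + k₂) = 0.6221; thus R = |r|² = 0.3870, T = 0.6130.

R = 0.387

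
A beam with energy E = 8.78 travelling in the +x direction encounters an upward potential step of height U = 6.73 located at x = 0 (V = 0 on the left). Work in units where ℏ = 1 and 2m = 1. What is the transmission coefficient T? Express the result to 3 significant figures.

T = 0.879

On each side the TISE gives plane waves with k = √(2m(E − V))/ℏ: k₁ = √(2·½·8.78) = 2.963, k₂ = √(2·½·2.05) = 1.432.
Matching ψ and ψ′ at x = 0 gives r = (k₁ − k₂)/(k₁ + k₂), so R = r² = 0.1214 and T = 1 − R = 0.8786.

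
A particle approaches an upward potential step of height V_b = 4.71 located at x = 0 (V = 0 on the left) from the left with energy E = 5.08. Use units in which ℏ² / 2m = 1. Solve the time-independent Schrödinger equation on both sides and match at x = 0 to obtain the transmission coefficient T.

T = 0.669

On each side the TISE gives plane waves with k = √(2m(E − V))/ℏ: k₁ = √(2·½·5.08) = 2.254, k₂ = √(2·½·0.37) = 0.6083.
Continuity of ψ and ψ′ at the step yields the reflection amplitude r = (k₁ − k₂)/(k₁ + k₂) = 0.5750; thus R = |r|² = 0.3306, T = 0.6694.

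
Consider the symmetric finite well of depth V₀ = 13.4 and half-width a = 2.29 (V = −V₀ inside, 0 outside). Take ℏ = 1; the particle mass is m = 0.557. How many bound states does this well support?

N = 6

The dimensionless depth is z₀ = a√(2mV₀)/ℏ = 2.29 × √(14.93) = 8.848.
The even/odd transcendental equations gain one root per π/2 in z₀, giving N = 1 + ⌊2z₀/π⌋ = 1 + ⌊5.633⌋ = 6.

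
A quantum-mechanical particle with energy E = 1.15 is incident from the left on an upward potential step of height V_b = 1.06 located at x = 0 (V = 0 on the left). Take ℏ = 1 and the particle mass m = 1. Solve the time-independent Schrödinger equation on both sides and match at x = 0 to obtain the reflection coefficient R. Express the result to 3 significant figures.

R = 0.317

On each side the TISE gives plane waves with k = √(2m(E − V))/ℏ: k₁ = √(2·1·1.15) = 1.517, k₂ = √(2·1·0.09) = 0.4243.
Continuity of ψ and ψ′ at the step yields the reflection amplitude r = (k₁ − k₂)/(k₁ + k₂) = 0.5628; thus R = |r|² = 0.3167, T = 0.6833.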